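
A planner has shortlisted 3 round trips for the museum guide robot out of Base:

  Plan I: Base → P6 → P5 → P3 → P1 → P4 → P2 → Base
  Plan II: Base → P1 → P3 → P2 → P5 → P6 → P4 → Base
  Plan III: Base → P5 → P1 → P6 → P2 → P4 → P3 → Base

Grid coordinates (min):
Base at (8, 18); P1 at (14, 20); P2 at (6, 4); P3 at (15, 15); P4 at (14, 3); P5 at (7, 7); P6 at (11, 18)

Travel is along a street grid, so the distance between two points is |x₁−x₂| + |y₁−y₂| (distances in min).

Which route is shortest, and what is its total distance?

Plan I: 3 + 15 + 16 + 6 + 17 + 9 + 16 = 82
Plan II: 8 + 6 + 20 + 4 + 15 + 18 + 21 = 92
Plan III: 12 + 20 + 5 + 19 + 9 + 13 + 10 = 88

82 min — Plan I is the shortest.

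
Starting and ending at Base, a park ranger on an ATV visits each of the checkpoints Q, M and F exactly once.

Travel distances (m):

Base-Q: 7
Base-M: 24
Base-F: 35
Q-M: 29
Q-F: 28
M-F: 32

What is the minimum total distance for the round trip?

There are 3 distinct closed tours to check (reversals are equivalent).
Base→Q→M→F→Base: 7+29+32+35 = 103
Base→Q→F→M→Base: 7+28+32+24 = 91
Base→M→Q→F→Base: 24+29+28+35 = 116
The minimum is 91.
One optimal route: Base → Q → F → M → Base (or its reverse).

Minimum total distance: 91 m.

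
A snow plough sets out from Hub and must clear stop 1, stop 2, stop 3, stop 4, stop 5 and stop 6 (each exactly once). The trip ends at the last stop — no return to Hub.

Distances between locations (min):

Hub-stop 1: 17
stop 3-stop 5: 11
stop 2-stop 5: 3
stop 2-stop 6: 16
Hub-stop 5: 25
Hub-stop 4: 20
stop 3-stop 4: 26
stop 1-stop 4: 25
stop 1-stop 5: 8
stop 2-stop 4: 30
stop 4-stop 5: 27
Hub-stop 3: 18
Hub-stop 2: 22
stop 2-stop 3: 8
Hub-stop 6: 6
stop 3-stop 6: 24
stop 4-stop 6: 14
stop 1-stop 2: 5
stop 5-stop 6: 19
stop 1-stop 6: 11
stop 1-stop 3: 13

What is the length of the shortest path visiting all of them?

There are 6! = 720 possible orderings.
Hub→stop 1→stop 2→stop 3→stop 4→stop 5→stop 6: 17+5+8+26+27+19 = 102
Hub→stop 1→stop 2→stop 3→stop 4→stop 6→stop 5: 17+5+8+26+14+19 = 89
Hub→stop 1→stop 2→stop 3→stop 5→stop 4→stop 6: 17+5+8+11+27+14 = 82
Hub→stop 1→stop 2→stop 3→stop 5→stop 6→stop 4: 17+5+8+11+19+14 = 74
Hub→stop 1→stop 2→stop 3→stop 6→stop 4→stop 5: 17+5+8+24+14+27 = 95
Hub→stop 1→stop 2→stop 3→stop 6→stop 5→stop 4: 17+5+8+24+19+27 = 100
Hub→stop 1→stop 2→stop 4→stop 3→stop 5→stop 6: 17+5+30+26+11+19 = 108
Hub→stop 1→stop 2→stop 4→stop 3→stop 6→stop 5: 17+5+30+26+24+19 = 121
… (712 more)
Hub→stop 3→stop 2→stop 5→stop 1→stop 6→stop 4: 18+8+3+8+11+14 = 62  ← best
The minimum is 62.
One shortest path: Hub → stop 3 → stop 2 → stop 5 → stop 1 → stop 6 → stop 4.

Shortest open route: 62 min.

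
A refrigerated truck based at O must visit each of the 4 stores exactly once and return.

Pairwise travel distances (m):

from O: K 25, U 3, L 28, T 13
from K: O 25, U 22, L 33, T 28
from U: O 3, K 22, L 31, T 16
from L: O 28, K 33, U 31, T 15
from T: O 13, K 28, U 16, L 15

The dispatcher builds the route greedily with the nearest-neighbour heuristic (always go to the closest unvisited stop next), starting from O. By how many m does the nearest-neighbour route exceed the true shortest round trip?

Excess over optimum: 6 m.

O: U=3, T=13, K=25, L=28 ⇒ U
U: T=16, K=22, L=31 ⇒ T
T: L=15, K=28 ⇒ L
L: K=33 ⇒ K
NN route O → U → T → L → K → O costs 92.
Optimal: O → U → K → L → T → O costs 86 (by enumerating all 12 distinct tours).
Excess = 92 − 86 = 6.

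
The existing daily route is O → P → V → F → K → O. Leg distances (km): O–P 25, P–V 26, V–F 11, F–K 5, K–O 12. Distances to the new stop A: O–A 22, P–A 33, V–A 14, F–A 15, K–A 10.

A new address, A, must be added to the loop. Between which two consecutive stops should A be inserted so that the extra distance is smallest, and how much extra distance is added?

+18 km — insert A between V and F.

Insertion cost between consecutive stops i–j is d(i,A) + d(A,j) − d(i,j):
  between O and P: 22 + 33 − 25 = 30
  between P and V: 33 + 14 − 26 = 21
  between V and F: 14 + 15 − 11 = 18
  between F and K: 15 + 10 − 5 = 20
  between K and O: 10 + 22 − 12 = 20
Cheapest insertion is between V and F, adding 18.
New total = 79 + 18 = 97.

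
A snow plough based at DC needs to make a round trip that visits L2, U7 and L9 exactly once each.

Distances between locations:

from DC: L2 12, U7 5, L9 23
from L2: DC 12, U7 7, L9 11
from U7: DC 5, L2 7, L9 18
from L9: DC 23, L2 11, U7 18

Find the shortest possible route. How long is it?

DC-L2-U7-L9-DC: 12+7+18+23 = 60
DC-L2-L9-U7-DC: 12+11+18+5 = 46
DC-U7-L2-L9-DC: 5+7+11+23 = 46
The minimum is 46.
One optimal route: DC → L2 → L9 → U7 → DC (or its reverse).

46 — the shortest possible round trip.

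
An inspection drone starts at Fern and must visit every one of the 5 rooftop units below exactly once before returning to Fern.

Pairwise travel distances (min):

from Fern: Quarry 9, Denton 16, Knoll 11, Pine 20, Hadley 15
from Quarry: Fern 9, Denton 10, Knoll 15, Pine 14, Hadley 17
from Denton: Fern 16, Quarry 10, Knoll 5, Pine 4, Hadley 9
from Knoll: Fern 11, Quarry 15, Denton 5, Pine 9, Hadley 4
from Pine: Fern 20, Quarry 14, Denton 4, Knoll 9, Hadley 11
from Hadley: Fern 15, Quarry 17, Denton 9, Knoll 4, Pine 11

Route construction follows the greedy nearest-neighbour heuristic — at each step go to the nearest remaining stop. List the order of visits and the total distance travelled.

Fern → [Quarry:9 / Knoll:11 / Hadley:15 / Denton:16 / Pine:20] → Quarry (9)
Quarry → [Denton:10 / Pine:14 / Knoll:15 / Hadley:17] → Denton (10)
Denton → [Pine:4 / Knoll:5 / Hadley:9] → Pine (4)
Pine → [Knoll:9 / Hadley:11] → Knoll (9)
Knoll → [Hadley:4] → Hadley (4)
Return Hadley→Fern: 15.
Total = 9 + 10 + 4 + 9 + 4 + 15 = 51.

Nearest-neighbour total = 51 min; route Fern → Quarry → Denton → Pine → Knoll → Hadley → Fern.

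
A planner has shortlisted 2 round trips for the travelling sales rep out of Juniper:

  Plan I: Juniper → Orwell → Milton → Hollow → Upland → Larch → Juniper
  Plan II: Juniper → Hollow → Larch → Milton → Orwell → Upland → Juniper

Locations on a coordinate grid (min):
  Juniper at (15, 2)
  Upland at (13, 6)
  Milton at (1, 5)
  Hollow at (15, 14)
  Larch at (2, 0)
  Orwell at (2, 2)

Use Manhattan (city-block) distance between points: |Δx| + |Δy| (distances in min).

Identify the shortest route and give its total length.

Shortest is Plan II, total 70 min.

Plan I: 13 + 4 + 23 + 10 + 17 + 15 = 82
Plan II: 12 + 27 + 6 + 4 + 15 + 6 = 70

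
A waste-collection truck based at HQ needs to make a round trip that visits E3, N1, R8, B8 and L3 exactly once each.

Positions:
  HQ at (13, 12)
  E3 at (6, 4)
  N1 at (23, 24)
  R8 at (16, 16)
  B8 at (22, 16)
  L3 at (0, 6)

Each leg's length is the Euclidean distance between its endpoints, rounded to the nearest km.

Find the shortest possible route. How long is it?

Minimum total distance: 64 km.

There are 60 distinct closed tours to check (reversals are equivalent).
HQ→E3→N1→R8→B8→L3→HQ: 11+26+11+6+24+14 = 92
HQ→E3→N1→R8→L3→B8→HQ: 11+26+11+19+24+10 = 101
HQ→E3→N1→B8→R8→L3→HQ: 11+26+8+6+19+14 = 84
HQ→E3→N1→B8→L3→R8→HQ: 11+26+8+24+19+5 = 93
HQ→E3→N1→L3→R8→B8→HQ: 11+26+29+19+6+10 = 101
HQ→E3→N1→L3→B8→R8→HQ: 11+26+29+24+6+5 = 101
HQ→E3→R8→N1→B8→L3→HQ: 11+16+11+8+24+14 = 84
HQ→E3→R8→N1→L3→B8→HQ: 11+16+11+29+24+10 = 101
HQ→E3→R8→B8→N1→L3→HQ: 11+16+6+8+29+14 = 84
HQ→E3→R8→B8→L3→N1→HQ: 11+16+6+24+29+16 = 102
HQ→E3→R8→L3→N1→B8→HQ: 11+16+19+29+8+10 = 93
HQ→E3→R8→L3→B8→N1→HQ: 11+16+19+24+8+16 = 94
HQ→E3→B8→N1→R8→L3→HQ: 11+20+8+11+19+14 = 83
HQ→E3→B8→N1→L3→R8→HQ: 11+20+8+29+19+5 = 92
… (46 more)
HQ→R8→N1→B8→E3→L3→HQ: 5+11+8+20+6+14 = 64  ← best
The minimum is 64.
One optimal route: HQ → R8 → N1 → B8 → E3 → L3 → HQ (or its reverse).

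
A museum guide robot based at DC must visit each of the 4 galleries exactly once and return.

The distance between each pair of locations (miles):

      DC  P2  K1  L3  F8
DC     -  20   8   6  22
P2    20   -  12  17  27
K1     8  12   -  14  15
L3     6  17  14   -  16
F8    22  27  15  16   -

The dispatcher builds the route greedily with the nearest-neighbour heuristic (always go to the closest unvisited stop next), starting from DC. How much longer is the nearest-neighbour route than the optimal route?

DC: L3=6, K1=8, P2=20, F8=22 ⇒ L3
L3: K1=14, F8=16, P2=17 ⇒ K1
K1: P2=12, F8=15 ⇒ P2
P2: F8=27 ⇒ F8
NN route DC → L3 → K1 → P2 → F8 → DC costs 81.
Optimal: DC → P2 → K1 → F8 → L3 → DC costs 69 (by enumerating all 12 distinct tours).
Excess = 81 − 69 = 12.

The nearest-neighbour route is 12 miles longer than optimal.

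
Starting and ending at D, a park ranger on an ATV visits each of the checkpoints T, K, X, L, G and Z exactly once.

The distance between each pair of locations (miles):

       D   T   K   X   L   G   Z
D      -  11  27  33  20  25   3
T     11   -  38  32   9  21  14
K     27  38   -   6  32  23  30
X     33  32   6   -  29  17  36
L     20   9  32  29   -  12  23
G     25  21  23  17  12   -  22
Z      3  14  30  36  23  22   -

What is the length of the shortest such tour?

Shortest round trip = 88 miles.

With 6 stops there are 6!/2 = 360 distinct round trips (a route and its reverse cost the same).
D - T - K - X - L - G - Z - D: 11+38+6+29+12+22+3 = 121
D - T - K - X - L - Z - G - D: 11+38+6+29+23+22+25 = 154
D - T - K - X - G - L - Z - D: 11+38+6+17+12+23+3 = 110
D - T - K - X - G - Z - L - D: 11+38+6+17+22+23+20 = 137
D - T - K - X - Z - L - G - D: 11+38+6+36+23+12+25 = 151
D - T - K - X - Z - G - L - D: 11+38+6+36+22+12+20 = 145
D - T - K - L - X - G - Z - D: 11+38+32+29+17+22+3 = 152
D - T - K - L - X - Z - G - D: 11+38+32+29+36+22+25 = 193
… (352 more)
D - T - L - G - X - K - Z - D: 11+9+12+17+6+30+3 = 88  ← best
The minimum is 88.
One optimal route: D → T → L → G → X → K → Z → D (or its reverse).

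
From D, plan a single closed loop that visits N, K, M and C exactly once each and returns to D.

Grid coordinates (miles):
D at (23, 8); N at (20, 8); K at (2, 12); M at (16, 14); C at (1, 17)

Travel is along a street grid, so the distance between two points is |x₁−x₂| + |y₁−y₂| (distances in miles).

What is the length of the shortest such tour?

D→N→K→M→C→D: 3+22+16+18+31 = 90
D→N→K→C→M→D: 3+22+6+18+13 = 62
D→N→M→K→C→D: 3+10+16+6+31 = 66
D→N→M→C→K→D: 3+10+18+6+25 = 62
D→N→C→K→M→D: 3+28+6+16+13 = 66
D→N→C→M→K→D: 3+28+18+16+25 = 90
D→K→N→M→C→D: 25+22+10+18+31 = 106
D→K→N→C→M→D: 25+22+28+18+13 = 106
D→K→M→N→C→D: 25+16+10+28+31 = 110
D→K→C→N→M→D: 25+6+28+10+13 = 82
D→M→N→K→C→D: 13+10+22+6+31 = 82
D→M→K→N→C→D: 13+16+22+28+31 = 110
The minimum is 62.
One optimal route: D → N → K → C → M → D (or its reverse).

62 miles — the shortest possible round trip.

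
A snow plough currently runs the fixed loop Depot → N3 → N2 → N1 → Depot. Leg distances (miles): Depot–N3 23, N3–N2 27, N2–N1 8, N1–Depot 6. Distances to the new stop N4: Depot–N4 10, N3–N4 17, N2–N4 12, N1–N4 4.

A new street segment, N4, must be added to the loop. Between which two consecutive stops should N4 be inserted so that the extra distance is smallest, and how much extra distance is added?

Minimum extra distance: 2 miles, inserting N4 between N3 and N2.

Insertion cost between consecutive stops i–j is d(i,N4) + d(N4,j) − d(i,j):
  between Depot and N3: 10 + 17 − 23 = 4
  between N3 and N2: 17 + 12 − 27 = 2
  between N2 and N1: 12 + 4 − 8 = 8
  between N1 and Depot: 4 + 10 − 6 = 8
Cheapest insertion is between N3 and N2, adding 2.
New total = 64 + 2 = 66.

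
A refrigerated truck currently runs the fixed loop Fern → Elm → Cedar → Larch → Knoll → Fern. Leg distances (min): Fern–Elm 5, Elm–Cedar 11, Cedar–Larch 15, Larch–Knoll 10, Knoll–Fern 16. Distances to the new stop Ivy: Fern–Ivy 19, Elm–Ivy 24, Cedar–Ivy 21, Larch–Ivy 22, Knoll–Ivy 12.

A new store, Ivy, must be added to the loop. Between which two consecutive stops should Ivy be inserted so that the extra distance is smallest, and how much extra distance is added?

+15 min — insert Ivy between Knoll and Fern.

Insertion cost between consecutive stops i–j is d(i,Ivy) + d(Ivy,j) − d(i,j):
  between Fern and Elm: 19 + 24 − 5 = 38
  between Elm and Cedar: 24 + 21 − 11 = 34
  between Cedar and Larch: 21 + 22 − 15 = 28
  between Larch and Knoll: 22 + 12 − 10 = 24
  between Knoll and Fern: 12 + 19 − 16 = 15
Cheapest insertion is between Knoll and Fern, adding 15.
New total = 57 + 15 = 72.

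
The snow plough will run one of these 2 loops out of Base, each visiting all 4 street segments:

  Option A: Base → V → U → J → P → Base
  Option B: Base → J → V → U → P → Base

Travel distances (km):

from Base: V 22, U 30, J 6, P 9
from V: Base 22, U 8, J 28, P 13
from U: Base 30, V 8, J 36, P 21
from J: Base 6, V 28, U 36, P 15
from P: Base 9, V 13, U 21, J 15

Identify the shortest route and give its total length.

Shortest is Option B, total 72 km.

Option A: 22 + 8 + 36 + 15 + 9 = 90
Option B: 6 + 28 + 8 + 21 + 9 = 72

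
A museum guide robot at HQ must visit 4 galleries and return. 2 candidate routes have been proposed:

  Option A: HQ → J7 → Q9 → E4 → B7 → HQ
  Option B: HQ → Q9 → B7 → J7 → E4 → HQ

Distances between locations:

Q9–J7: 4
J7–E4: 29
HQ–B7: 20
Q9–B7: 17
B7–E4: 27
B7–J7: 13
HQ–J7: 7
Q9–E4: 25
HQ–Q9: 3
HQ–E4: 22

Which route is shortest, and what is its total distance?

Shortest is Option A, total 83.

Option A: 7 + 4 + 25 + 27 + 20 = 83
Option B: 3 + 17 + 13 + 29 + 22 = 84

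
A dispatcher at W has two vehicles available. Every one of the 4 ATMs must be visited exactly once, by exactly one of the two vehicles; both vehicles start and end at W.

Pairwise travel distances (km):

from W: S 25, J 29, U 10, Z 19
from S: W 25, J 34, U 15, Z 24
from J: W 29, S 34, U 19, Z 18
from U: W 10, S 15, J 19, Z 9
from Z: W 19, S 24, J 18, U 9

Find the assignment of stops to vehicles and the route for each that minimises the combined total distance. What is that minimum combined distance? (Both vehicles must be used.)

Try each way of splitting the stops between the two vehicles (each non-empty) and, for each split, find the best tour for each vehicle:
  {S} + {J, U, Z}: 50 + 66 = 116
  {J} + {S, U, Z}: 58 + 68 = 126
  {S, J} + {U, Z}: 88 + 38 = 126
  {U} + {S, J, Z}: 20 + 96 = 116
  {S, U} + {J, Z}: 50 + 66 = 116
  {J, U} + {S, Z}: 58 + 68 = 126
  … (7 splits in total)
Best: vehicle 1 W → S → W = 50; vehicle 2 W → J → Z → U → W = 66; combined 116.

Minimum combined distance: 116 km.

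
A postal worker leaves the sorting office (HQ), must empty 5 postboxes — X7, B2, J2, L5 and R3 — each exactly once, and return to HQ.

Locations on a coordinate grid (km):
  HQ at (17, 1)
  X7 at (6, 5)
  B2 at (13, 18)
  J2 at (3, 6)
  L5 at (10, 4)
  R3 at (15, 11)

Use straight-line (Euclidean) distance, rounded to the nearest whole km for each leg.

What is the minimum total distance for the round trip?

48 km — the shortest possible round trip.

There are 60 distinct closed tours to check (reversals are equivalent).
HQ → X7 → B2 → J2 → L5 → R3 → HQ: 12+15+16+7+9+10 = 69
HQ → X7 → B2 → J2 → R3 → L5 → HQ: 12+15+16+13+9+8 = 73
HQ → X7 → B2 → L5 → J2 → R3 → HQ: 12+15+14+7+13+10 = 71
HQ → X7 → B2 → L5 → R3 → J2 → HQ: 12+15+14+9+13+15 = 78
HQ → X7 → B2 → R3 → J2 → L5 → HQ: 12+15+7+13+7+8 = 62
HQ → X7 → B2 → R3 → L5 → J2 → HQ: 12+15+7+9+7+15 = 65
HQ → X7 → J2 → B2 → L5 → R3 → HQ: 12+3+16+14+9+10 = 64
HQ → X7 → J2 → B2 → R3 → L5 → HQ: 12+3+16+7+9+8 = 55
HQ → X7 → J2 → L5 → B2 → R3 → HQ: 12+3+7+14+7+10 = 53
HQ → X7 → J2 → L5 → R3 → B2 → HQ: 12+3+7+9+7+17 = 55
HQ → X7 → J2 → R3 → B2 → L5 → HQ: 12+3+13+7+14+8 = 57
HQ → X7 → J2 → R3 → L5 → B2 → HQ: 12+3+13+9+14+17 = 68
HQ → X7 → L5 → B2 → J2 → R3 → HQ: 12+4+14+16+13+10 = 69
HQ → X7 → L5 → B2 → R3 → J2 → HQ: 12+4+14+7+13+15 = 65
… (46 more)
HQ → L5 → X7 → J2 → B2 → R3 → HQ: 8+4+3+16+7+10 = 48  ← best
The minimum is 48.
One optimal route: HQ → L5 → X7 → J2 → B2 → R3 → HQ (or its reverse).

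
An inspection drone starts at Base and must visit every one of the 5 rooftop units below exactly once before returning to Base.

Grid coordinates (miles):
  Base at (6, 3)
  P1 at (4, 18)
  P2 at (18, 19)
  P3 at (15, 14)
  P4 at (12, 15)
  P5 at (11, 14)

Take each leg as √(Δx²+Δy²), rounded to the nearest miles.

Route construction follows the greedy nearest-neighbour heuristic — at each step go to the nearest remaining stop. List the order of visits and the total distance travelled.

Base → [P5:12 / P4:13 / P3:14 / P1:15 / P2:20] → P5 (12)
P5 → [P4:1 / P3:4 / P1:8 / P2:9] → P4 (1)
P4 → [P3:3 / P2:7 / P1:9] → P3 (3)
P3 → [P2:6 / P1:12] → P2 (6)
P2 → [P1:14] → P1 (14)
Return P1→Base: 15.
Total = 12 + 1 + 3 + 6 + 14 + 15 = 51.

51 miles along Base → P5 → P4 → P3 → P2 → P1 → Base.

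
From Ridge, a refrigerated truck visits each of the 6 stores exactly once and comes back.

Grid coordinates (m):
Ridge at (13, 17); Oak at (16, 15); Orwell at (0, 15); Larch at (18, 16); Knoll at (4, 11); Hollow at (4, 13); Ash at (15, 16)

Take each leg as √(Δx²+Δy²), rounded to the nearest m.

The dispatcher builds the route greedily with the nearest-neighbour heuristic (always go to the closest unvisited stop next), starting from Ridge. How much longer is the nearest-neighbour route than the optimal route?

From Ridge: Ash=2, Oak=4, Larch=5, Hollow=10, Knoll=11, Orwell=13 → choose Ash (2).
From Ash: Oak=1, Larch=3, Hollow=11, Knoll=12, Orwell=15 → choose Oak (1).
From Oak: Larch=2, Hollow=12, Knoll=13, Orwell=16 → choose Larch (2).
From Larch: Hollow=14, Knoll=15, Orwell=18 → choose Hollow (14).
From Hollow: Knoll=2, Orwell=4 → choose Knoll (2).
From Knoll: Orwell=6 → choose Orwell (6).
NN route Ridge → Ash → Oak → Larch → Hollow → Knoll → Orwell → Ridge costs 40.
Optimal: Ridge → Orwell → Hollow → Knoll → Oak → Larch → Ash → Ridge costs 39 (by enumerating all 360 distinct tours).
Excess = 40 − 39 = 1.

Excess over optimum: 1 m.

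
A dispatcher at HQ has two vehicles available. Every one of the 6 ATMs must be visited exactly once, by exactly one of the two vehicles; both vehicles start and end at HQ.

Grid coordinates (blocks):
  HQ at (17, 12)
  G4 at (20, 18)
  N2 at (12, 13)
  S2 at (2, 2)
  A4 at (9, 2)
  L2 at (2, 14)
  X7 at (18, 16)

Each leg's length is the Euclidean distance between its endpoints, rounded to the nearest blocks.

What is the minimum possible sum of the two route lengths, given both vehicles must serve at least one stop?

Try each way of splitting the stops between the two vehicles (each non-empty) and, for each split, find the best tour for each vehicle:
  {G4} + {N2, S2, A4, L2, X7}: 14 + 53 = 67
  {N2} + {G4, S2, A4, L2, X7}: 10 + 57 = 67
  {G4, N2} + {S2, A4, L2, X7}: 21 + 52 = 73
  {S2} + {G4, N2, A4, L2, X7}: 36 + 53 = 89
  {G4, S2} + {N2, A4, L2, X7}: 49 + 48 = 97
  {N2, S2} + {G4, A4, L2, X7}: 38 + 52 = 90
  … (31 splits in total)
  {N2, S2, A4, L2} + {G4, X7}: 47 + 14 = 61  ← best
Best: vehicle 1 HQ → N2 → L2 → S2 → A4 → HQ = 47; vehicle 2 HQ → G4 → X7 → HQ = 14; combined 61.

61 blocks — the smallest possible combined total.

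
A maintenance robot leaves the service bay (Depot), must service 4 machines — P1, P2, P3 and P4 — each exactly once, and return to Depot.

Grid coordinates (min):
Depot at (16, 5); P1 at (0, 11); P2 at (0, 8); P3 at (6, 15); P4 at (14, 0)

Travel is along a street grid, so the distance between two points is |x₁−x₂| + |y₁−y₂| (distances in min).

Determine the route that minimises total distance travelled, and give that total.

62 min — the shortest possible round trip.

Depot→P1→P2→P3→P4→Depot: 22+3+13+23+7 = 68
Depot→P1→P2→P4→P3→Depot: 22+3+22+23+20 = 90
Depot→P1→P3→P2→P4→Depot: 22+10+13+22+7 = 74
Depot→P1→P3→P4→P2→Depot: 22+10+23+22+19 = 96
Depot→P1→P4→P2→P3→Depot: 22+25+22+13+20 = 102
Depot→P1→P4→P3→P2→Depot: 22+25+23+13+19 = 102
Depot→P2→P1→P3→P4→Depot: 19+3+10+23+7 = 62
Depot→P2→P1→P4→P3→Depot: 19+3+25+23+20 = 90
Depot→P2→P3→P1→P4→Depot: 19+13+10+25+7 = 74
Depot→P2→P4→P1→P3→Depot: 19+22+25+10+20 = 96
Depot→P3→P1→P2→P4→Depot: 20+10+3+22+7 = 62
Depot→P3→P2→P1→P4→Depot: 20+13+3+25+7 = 68
The minimum is 62.
One optimal route: Depot → P2 → P1 → P3 → P4 → Depot (or its reverse).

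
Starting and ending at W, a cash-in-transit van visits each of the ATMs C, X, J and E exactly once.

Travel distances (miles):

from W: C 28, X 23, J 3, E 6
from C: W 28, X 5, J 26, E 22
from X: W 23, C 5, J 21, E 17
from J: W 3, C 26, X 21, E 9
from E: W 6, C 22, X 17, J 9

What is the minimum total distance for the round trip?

Shortest round trip = 57 miles.

There are 12 distinct closed tours to check (reversals are equivalent).
W → C → X → J → E → W: 28+5+21+9+6 = 69
W → C → X → E → J → W: 28+5+17+9+3 = 62
W → C → J → X → E → W: 28+26+21+17+6 = 98
W → C → J → E → X → W: 28+26+9+17+23 = 103
W → C → E → X → J → W: 28+22+17+21+3 = 91
W → C → E → J → X → W: 28+22+9+21+23 = 103
W → X → C → J → E → W: 23+5+26+9+6 = 69
W → X → C → E → J → W: 23+5+22+9+3 = 62
W → X → J → C → E → W: 23+21+26+22+6 = 98
W → X → E → C → J → W: 23+17+22+26+3 = 91
W → J → C → X → E → W: 3+26+5+17+6 = 57
W → J → X → C → E → W: 3+21+5+22+6 = 57
The minimum is 57.
One optimal route: W → J → C → X → E → W (or its reverse).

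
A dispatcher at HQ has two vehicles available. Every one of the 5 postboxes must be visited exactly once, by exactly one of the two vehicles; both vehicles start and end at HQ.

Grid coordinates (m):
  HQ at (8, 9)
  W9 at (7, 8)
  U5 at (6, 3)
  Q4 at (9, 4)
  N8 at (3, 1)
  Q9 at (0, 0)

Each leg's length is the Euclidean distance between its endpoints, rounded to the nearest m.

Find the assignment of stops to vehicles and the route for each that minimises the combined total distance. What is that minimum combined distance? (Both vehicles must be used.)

Minimum combined distance: 29 m.

Try each way of splitting the stops between the two vehicles (each non-empty) and, for each split, find the best tour for each vehicle:
  {W9} + {U5, Q4, N8, Q9}: 2 + 27 = 29
  {U5} + {W9, Q4, N8, Q9}: 12 + 27 = 39
  {W9, U5} + {Q4, N8, Q9}: 12 + 27 = 39
  {Q4} + {W9, U5, N8, Q9}: 10 + 25 = 35
  {W9, Q4} + {U5, N8, Q9}: 10 + 25 = 35
  {U5, Q4} + {W9, N8, Q9}: 14 + 24 = 38
  … (15 splits in total)
Best: vehicle 1 HQ → W9 → HQ = 2; vehicle 2 HQ → Q4 → U5 → N8 → Q9 → HQ = 27; combined 29.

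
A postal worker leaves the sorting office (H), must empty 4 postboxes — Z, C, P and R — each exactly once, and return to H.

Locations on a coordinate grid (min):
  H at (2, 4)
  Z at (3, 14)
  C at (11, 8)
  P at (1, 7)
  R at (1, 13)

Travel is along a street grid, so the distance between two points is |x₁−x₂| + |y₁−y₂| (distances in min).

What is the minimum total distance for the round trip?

With 4 stops there are 4!/2 = 12 distinct round trips (a route and its reverse cost the same).
H→Z→C→P→R→H: 11+14+11+6+10 = 52
H→Z→C→R→P→H: 11+14+15+6+4 = 50
H→Z→P→C→R→H: 11+9+11+15+10 = 56
H→Z→P→R→C→H: 11+9+6+15+13 = 54
H→Z→R→C→P→H: 11+3+15+11+4 = 44
H→Z→R→P→C→H: 11+3+6+11+13 = 44
H→C→Z→P→R→H: 13+14+9+6+10 = 52
H→C→Z→R→P→H: 13+14+3+6+4 = 40
H→C→P→Z→R→H: 13+11+9+3+10 = 46
H→C→R→Z→P→H: 13+15+3+9+4 = 44
H→P→Z→C→R→H: 4+9+14+15+10 = 52
H→P→C→Z→R→H: 4+11+14+3+10 = 42
The minimum is 40.
One optimal route: H → C → Z → R → P → H (or its reverse).

40 min — the shortest possible round trip.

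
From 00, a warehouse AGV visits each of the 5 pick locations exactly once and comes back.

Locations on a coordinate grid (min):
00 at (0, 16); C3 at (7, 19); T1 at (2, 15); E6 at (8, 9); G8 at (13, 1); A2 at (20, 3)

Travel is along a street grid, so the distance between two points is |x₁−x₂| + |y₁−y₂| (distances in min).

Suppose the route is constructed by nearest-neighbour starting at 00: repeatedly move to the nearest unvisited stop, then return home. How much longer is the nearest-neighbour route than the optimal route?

From 00: T1=3, C3=10, E6=15, G8=28, A2=33 → choose T1 (3).
From T1: C3=9, E6=12, G8=25, A2=30 → choose C3 (9).
From C3: E6=11, G8=24, A2=29 → choose E6 (11).
From E6: G8=13, A2=18 → choose G8 (13).
From G8: A2=9 → choose A2 (9).
NN route 00 → T1 → C3 → E6 → G8 → A2 → 00 costs 78.
Optimal: 00 → C3 → E6 → G8 → A2 → T1 → 00 costs 76 (by enumerating all 60 distinct tours).
Excess = 78 − 76 = 2.

The nearest-neighbour route is 2 min longer than optimal.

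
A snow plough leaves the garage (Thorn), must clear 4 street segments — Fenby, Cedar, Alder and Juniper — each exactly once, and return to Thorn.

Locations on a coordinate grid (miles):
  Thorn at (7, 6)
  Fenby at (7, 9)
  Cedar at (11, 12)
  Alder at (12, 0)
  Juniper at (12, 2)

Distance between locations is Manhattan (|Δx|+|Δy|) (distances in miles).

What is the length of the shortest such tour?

Thorn-Fenby-Cedar-Alder-Juniper-Thorn: 3+7+13+2+9 = 34
Thorn-Fenby-Cedar-Juniper-Alder-Thorn: 3+7+11+2+11 = 34
Thorn-Fenby-Alder-Cedar-Juniper-Thorn: 3+14+13+11+9 = 50
Thorn-Fenby-Alder-Juniper-Cedar-Thorn: 3+14+2+11+10 = 40
Thorn-Fenby-Juniper-Cedar-Alder-Thorn: 3+12+11+13+11 = 50
Thorn-Fenby-Juniper-Alder-Cedar-Thorn: 3+12+2+13+10 = 40
Thorn-Cedar-Fenby-Alder-Juniper-Thorn: 10+7+14+2+9 = 42
Thorn-Cedar-Fenby-Juniper-Alder-Thorn: 10+7+12+2+11 = 42
Thorn-Cedar-Alder-Fenby-Juniper-Thorn: 10+13+14+12+9 = 58
Thorn-Cedar-Juniper-Fenby-Alder-Thorn: 10+11+12+14+11 = 58
Thorn-Alder-Fenby-Cedar-Juniper-Thorn: 11+14+7+11+9 = 52
Thorn-Alder-Cedar-Fenby-Juniper-Thorn: 11+13+7+12+9 = 52
The minimum is 34.
One optimal route: Thorn → Fenby → Cedar → Alder → Juniper → Thorn (or its reverse).

34 miles — the shortest possible round trip.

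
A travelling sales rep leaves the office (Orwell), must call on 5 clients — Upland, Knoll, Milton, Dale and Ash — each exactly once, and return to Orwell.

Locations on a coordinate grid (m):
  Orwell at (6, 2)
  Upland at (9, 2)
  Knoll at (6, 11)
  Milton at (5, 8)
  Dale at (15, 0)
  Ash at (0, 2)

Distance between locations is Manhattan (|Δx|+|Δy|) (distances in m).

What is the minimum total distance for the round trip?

Minimum total distance: 52 m.

With 5 stops there are 5!/2 = 60 distinct round trips (a route and its reverse cost the same).
Orwell → Upland → Knoll → Milton → Dale → Ash → Orwell: 3+12+4+18+17+6 = 60
Orwell → Upland → Knoll → Milton → Ash → Dale → Orwell: 3+12+4+11+17+11 = 58
Orwell → Upland → Knoll → Dale → Milton → Ash → Orwell: 3+12+20+18+11+6 = 70
Orwell → Upland → Knoll → Dale → Ash → Milton → Orwell: 3+12+20+17+11+7 = 70
Orwell → Upland → Knoll → Ash → Milton → Dale → Orwell: 3+12+15+11+18+11 = 70
Orwell → Upland → Knoll → Ash → Dale → Milton → Orwell: 3+12+15+17+18+7 = 72
Orwell → Upland → Milton → Knoll → Dale → Ash → Orwell: 3+10+4+20+17+6 = 60
Orwell → Upland → Milton → Knoll → Ash → Dale → Orwell: 3+10+4+15+17+11 = 60
Orwell → Upland → Milton → Dale → Knoll → Ash → Orwell: 3+10+18+20+15+6 = 72
Orwell → Upland → Milton → Dale → Ash → Knoll → Orwell: 3+10+18+17+15+9 = 72
Orwell → Upland → Milton → Ash → Knoll → Dale → Orwell: 3+10+11+15+20+11 = 70
Orwell → Upland → Milton → Ash → Dale → Knoll → Orwell: 3+10+11+17+20+9 = 70
Orwell → Upland → Dale → Knoll → Milton → Ash → Orwell: 3+8+20+4+11+6 = 52
Orwell → Upland → Dale → Knoll → Ash → Milton → Orwell: 3+8+20+15+11+7 = 64
… (46 more)
The minimum is 52.
One optimal route: Orwell → Upland → Dale → Knoll → Milton → Ash → Orwell (or its reverse).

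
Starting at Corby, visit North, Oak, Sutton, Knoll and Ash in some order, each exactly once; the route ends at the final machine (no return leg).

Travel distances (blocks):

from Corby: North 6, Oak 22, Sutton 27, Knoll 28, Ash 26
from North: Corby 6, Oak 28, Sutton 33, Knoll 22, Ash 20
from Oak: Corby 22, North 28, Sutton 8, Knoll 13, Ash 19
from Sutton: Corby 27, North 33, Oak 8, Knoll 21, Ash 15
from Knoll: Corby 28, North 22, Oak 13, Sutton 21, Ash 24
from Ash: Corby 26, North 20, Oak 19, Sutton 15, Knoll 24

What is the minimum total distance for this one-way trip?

There are 5! = 120 possible orderings.
Corby→North→Oak→Sutton→Knoll→Ash: 6+28+8+21+24 = 87
Corby→North→Oak→Sutton→Ash→Knoll: 6+28+8+15+24 = 81
Corby→North→Oak→Knoll→Sutton→Ash: 6+28+13+21+15 = 83
Corby→North→Oak→Knoll→Ash→Sutton: 6+28+13+24+15 = 86
Corby→North→Oak→Ash→Sutton→Knoll: 6+28+19+15+21 = 89
Corby→North→Oak→Ash→Knoll→Sutton: 6+28+19+24+21 = 98
Corby→North→Sutton→Oak→Knoll→Ash: 6+33+8+13+24 = 84
Corby→North→Sutton→Oak→Ash→Knoll: 6+33+8+19+24 = 90
Corby→North→Sutton→Knoll→Oak→Ash: 6+33+21+13+19 = 92
Corby→North→Sutton→Knoll→Ash→Oak: 6+33+21+24+19 = 103
Corby→North→Sutton→Ash→Oak→Knoll: 6+33+15+19+13 = 86
Corby→North→Sutton→Ash→Knoll→Oak: 6+33+15+24+13 = 91
Corby→North→Knoll→Oak→Sutton→Ash: 6+22+13+8+15 = 64
Corby→North→Knoll→Oak→Ash→Sutton: 6+22+13+19+15 = 75
… (106 more)
Corby→North→Ash→Sutton→Oak→Knoll: 6+20+15+8+13 = 62  ← best
The minimum is 62.
One shortest path: Corby → North → Ash → Sutton → Oak → Knoll.

62 blocks — the minimum one-way total.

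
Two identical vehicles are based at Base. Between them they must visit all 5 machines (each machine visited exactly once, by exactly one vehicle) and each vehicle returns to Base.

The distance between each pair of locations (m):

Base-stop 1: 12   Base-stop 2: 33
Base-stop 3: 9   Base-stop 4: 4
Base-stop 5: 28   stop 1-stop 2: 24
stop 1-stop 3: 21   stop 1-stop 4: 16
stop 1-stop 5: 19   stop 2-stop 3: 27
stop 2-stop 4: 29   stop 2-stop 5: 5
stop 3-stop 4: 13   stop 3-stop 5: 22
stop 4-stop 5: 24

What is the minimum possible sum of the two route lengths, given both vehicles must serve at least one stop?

80 m — the smallest possible combined total.

Check every non-empty split of the stops between the two vehicles; for each half take its own optimal tour:
  {stop 1} + {stop 2, stop 3, stop 4, stop 5}: 24 + 69 = 93
  {stop 2} + {stop 1, stop 3, stop 4, stop 5}: 66 + 70 = 136
  {stop 1, stop 2} + {stop 3, stop 4, stop 5}: 69 + 59 = 128
  {stop 3} + {stop 1, stop 2, stop 4, stop 5}: 18 + 69 = 87
  {stop 1, stop 3} + {stop 2, stop 4, stop 5}: 42 + 66 = 108
  {stop 2, stop 3} + {stop 1, stop 4, stop 5}: 69 + 59 = 128
  … (15 splits in total)
  {stop 4} + {stop 1, stop 2, stop 3, stop 5}: 8 + 72 = 80  ← best
Best: vehicle 1 Base → stop 4 → Base = 8; vehicle 2 Base → stop 1 → stop 2 → stop 5 → stop 3 → Base = 72; combined 80.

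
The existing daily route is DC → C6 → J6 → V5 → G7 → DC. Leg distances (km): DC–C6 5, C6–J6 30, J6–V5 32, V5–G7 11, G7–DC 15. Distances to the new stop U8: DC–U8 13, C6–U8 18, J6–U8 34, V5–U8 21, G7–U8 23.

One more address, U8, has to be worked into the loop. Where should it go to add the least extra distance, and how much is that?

+21 km — insert U8 between G7 and DC.

Insertion cost between consecutive stops i–j is d(i,U8) + d(U8,j) − d(i,j):
  between DC and C6: 13 + 18 − 5 = 26
  between C6 and J6: 18 + 34 − 30 = 22
  between J6 and V5: 34 + 21 − 32 = 23
  between V5 and G7: 21 + 23 − 11 = 33
  between G7 and DC: 23 + 13 − 15 = 21
Cheapest insertion is between G7 and DC, adding 21.
New total = 93 + 21 = 114.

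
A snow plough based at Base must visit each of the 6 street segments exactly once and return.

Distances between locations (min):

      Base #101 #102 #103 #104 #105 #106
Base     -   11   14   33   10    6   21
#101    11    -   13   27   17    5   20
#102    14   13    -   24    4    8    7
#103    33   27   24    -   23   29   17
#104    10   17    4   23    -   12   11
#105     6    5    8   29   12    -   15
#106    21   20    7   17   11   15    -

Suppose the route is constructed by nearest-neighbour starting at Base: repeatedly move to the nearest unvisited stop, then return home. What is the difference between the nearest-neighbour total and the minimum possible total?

13 min longer than the optimal tour.

Base: #105=6, #104=10, #101=11, #102=14, #106=21, #103=33 ⇒ #105
#105: #101=5, #102=8, #104=12, #106=15, #103=29 ⇒ #101
#101: #102=13, #104=17, #106=20, #103=27 ⇒ #102
#102: #104=4, #106=7, #103=24 ⇒ #104
#104: #106=11, #103=23 ⇒ #106
#106: #103=17 ⇒ #103
NN route Base → #105 → #101 → #102 → #104 → #106 → #103 → Base costs 89.
Optimal: Base → #104 → #102 → #106 → #103 → #101 → #105 → Base costs 76 (by enumerating all 360 distinct tours).
Excess = 89 − 76 = 13.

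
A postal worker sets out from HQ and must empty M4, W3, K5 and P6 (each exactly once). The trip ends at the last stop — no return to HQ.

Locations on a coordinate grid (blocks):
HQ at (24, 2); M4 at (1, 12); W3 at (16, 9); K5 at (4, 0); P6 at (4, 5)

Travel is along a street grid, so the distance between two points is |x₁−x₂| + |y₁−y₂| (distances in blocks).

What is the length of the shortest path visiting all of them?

There are 4! = 24 possible orderings.
HQ→M4→W3→K5→P6: 33+18+21+5 = 77
HQ→M4→W3→P6→K5: 33+18+16+5 = 72
HQ→M4→K5→W3→P6: 33+15+21+16 = 85
HQ→M4→K5→P6→W3: 33+15+5+16 = 69
HQ→M4→P6→W3→K5: 33+10+16+21 = 80
HQ→M4→P6→K5→W3: 33+10+5+21 = 69
HQ→W3→M4→K5→P6: 15+18+15+5 = 53
HQ→W3→M4→P6→K5: 15+18+10+5 = 48
HQ→W3→K5→M4→P6: 15+21+15+10 = 61
HQ→W3→K5→P6→M4: 15+21+5+10 = 51
HQ→W3→P6→M4→K5: 15+16+10+15 = 56
HQ→W3→P6→K5→M4: 15+16+5+15 = 51
HQ→K5→M4→W3→P6: 22+15+18+16 = 71
HQ→K5→M4→P6→W3: 22+15+10+16 = 63
… (10 more)
The minimum is 48.
One shortest path: HQ → W3 → M4 → P6 → K5.

Minimum one-way distance = 48 blocks.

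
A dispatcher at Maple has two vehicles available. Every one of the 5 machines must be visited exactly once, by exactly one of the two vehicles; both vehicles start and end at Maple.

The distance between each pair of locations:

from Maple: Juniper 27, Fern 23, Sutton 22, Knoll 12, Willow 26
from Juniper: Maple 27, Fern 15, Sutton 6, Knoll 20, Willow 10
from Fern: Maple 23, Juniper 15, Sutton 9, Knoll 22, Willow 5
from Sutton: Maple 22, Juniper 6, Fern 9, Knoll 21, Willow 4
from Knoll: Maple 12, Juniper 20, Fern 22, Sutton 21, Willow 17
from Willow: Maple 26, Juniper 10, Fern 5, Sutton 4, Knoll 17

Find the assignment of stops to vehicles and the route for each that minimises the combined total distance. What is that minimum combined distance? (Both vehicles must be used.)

Minimum combined distance: 89.

Try each way of splitting the stops between the two vehicles (each non-empty) and, for each split, find the best tour for each vehicle:
  {Juniper} + {Fern, Sutton, Knoll, Willow}: 54 + 65 = 119
  {Fern} + {Juniper, Sutton, Knoll, Willow}: 46 + 66 = 112
  {Juniper, Fern} + {Sutton, Knoll, Willow}: 65 + 55 = 120
  {Sutton} + {Juniper, Fern, Knoll, Willow}: 44 + 70 = 114
  {Juniper, Sutton} + {Fern, Knoll, Willow}: 55 + 57 = 112
  {Fern, Sutton} + {Juniper, Knoll, Willow}: 54 + 66 = 120
  … (15 splits in total)
  {Knoll} + {Juniper, Fern, Sutton, Willow}: 24 + 65 = 89  ← best
Best: vehicle 1 Maple → Knoll → Maple = 24; vehicle 2 Maple → Juniper → Sutton → Willow → Fern → Maple = 65; combined 89.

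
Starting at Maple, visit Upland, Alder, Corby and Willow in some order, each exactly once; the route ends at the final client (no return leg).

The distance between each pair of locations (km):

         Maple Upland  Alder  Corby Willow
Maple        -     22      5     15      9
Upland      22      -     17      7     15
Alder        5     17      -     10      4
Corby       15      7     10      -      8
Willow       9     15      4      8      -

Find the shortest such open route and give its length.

There are 4! = 24 possible orderings.
Maple - Upland - Alder - Corby - Willow: 22+17+10+8 = 57
Maple - Upland - Alder - Willow - Corby: 22+17+4+8 = 51
Maple - Upland - Corby - Alder - Willow: 22+7+10+4 = 43
Maple - Upland - Corby - Willow - Alder: 22+7+8+4 = 41
Maple - Upland - Willow - Alder - Corby: 22+15+4+10 = 51
Maple - Upland - Willow - Corby - Alder: 22+15+8+10 = 55
Maple - Alder - Upland - Corby - Willow: 5+17+7+8 = 37
Maple - Alder - Upland - Willow - Corby: 5+17+15+8 = 45
Maple - Alder - Corby - Upland - Willow: 5+10+7+15 = 37
Maple - Alder - Corby - Willow - Upland: 5+10+8+15 = 38
Maple - Alder - Willow - Upland - Corby: 5+4+15+7 = 31
Maple - Alder - Willow - Corby - Upland: 5+4+8+7 = 24
Maple - Corby - Upland - Alder - Willow: 15+7+17+4 = 43
Maple - Corby - Upland - Willow - Alder: 15+7+15+4 = 41
… (10 more)
The minimum is 24.
One shortest path: Maple → Alder → Willow → Corby → Upland.

Minimum one-way distance = 24 km.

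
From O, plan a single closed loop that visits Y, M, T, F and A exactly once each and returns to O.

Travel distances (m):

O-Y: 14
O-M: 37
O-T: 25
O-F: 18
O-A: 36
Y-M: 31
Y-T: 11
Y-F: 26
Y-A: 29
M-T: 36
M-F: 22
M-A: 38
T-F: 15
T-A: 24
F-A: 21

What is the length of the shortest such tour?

Minimum total distance: 127 m.

With 5 stops there are 5!/2 = 60 distinct round trips (a route and its reverse cost the same).
O→Y→M→T→F→A→O: 14+31+36+15+21+36 = 153
O→Y→M→T→A→F→O: 14+31+36+24+21+18 = 144
O→Y→M→F→T→A→O: 14+31+22+15+24+36 = 142
O→Y→M→F→A→T→O: 14+31+22+21+24+25 = 137
O→Y→M→A→T→F→O: 14+31+38+24+15+18 = 140
O→Y→M→A→F→T→O: 14+31+38+21+15+25 = 144
O→Y→T→M→F→A→O: 14+11+36+22+21+36 = 140
O→Y→T→M→A→F→O: 14+11+36+38+21+18 = 138
O→Y→T→F→M→A→O: 14+11+15+22+38+36 = 136
O→Y→T→F→A→M→O: 14+11+15+21+38+37 = 136
O→Y→T→A→M→F→O: 14+11+24+38+22+18 = 127
O→Y→T→A→F→M→O: 14+11+24+21+22+37 = 129
O→Y→F→M→T→A→O: 14+26+22+36+24+36 = 158
O→Y→F→M→A→T→O: 14+26+22+38+24+25 = 149
… (46 more)
The minimum is 127.
One optimal route: O → Y → T → A → M → F → O (or its reverse).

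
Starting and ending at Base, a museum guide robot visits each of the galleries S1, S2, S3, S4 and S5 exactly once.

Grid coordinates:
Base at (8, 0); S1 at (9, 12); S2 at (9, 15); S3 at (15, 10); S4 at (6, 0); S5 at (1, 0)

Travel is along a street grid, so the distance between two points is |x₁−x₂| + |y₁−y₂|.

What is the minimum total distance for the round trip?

Minimum total distance: 58.

There are 60 distinct closed tours to check (reversals are equivalent).
Base → S1 → S2 → S3 → S4 → S5 → Base: 13+3+11+19+5+7 = 58
Base → S1 → S2 → S3 → S5 → S4 → Base: 13+3+11+24+5+2 = 58
Base → S1 → S2 → S4 → S3 → S5 → Base: 13+3+18+19+24+7 = 84
Base → S1 → S2 → S4 → S5 → S3 → Base: 13+3+18+5+24+17 = 80
Base → S1 → S2 → S5 → S3 → S4 → Base: 13+3+23+24+19+2 = 84
Base → S1 → S2 → S5 → S4 → S3 → Base: 13+3+23+5+19+17 = 80
Base → S1 → S3 → S2 → S4 → S5 → Base: 13+8+11+18+5+7 = 62
Base → S1 → S3 → S2 → S5 → S4 → Base: 13+8+11+23+5+2 = 62
Base → S1 → S3 → S4 → S2 → S5 → Base: 13+8+19+18+23+7 = 88
Base → S1 → S3 → S4 → S5 → S2 → Base: 13+8+19+5+23+16 = 84
Base → S1 → S3 → S5 → S2 → S4 → Base: 13+8+24+23+18+2 = 88
Base → S1 → S3 → S5 → S4 → S2 → Base: 13+8+24+5+18+16 = 84
Base → S1 → S4 → S2 → S3 → S5 → Base: 13+15+18+11+24+7 = 88
Base → S1 → S4 → S2 → S5 → S3 → Base: 13+15+18+23+24+17 = 110
… (46 more)
The minimum is 58.
One optimal route: Base → S1 → S2 → S3 → S4 → S5 → Base (or its reverse).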